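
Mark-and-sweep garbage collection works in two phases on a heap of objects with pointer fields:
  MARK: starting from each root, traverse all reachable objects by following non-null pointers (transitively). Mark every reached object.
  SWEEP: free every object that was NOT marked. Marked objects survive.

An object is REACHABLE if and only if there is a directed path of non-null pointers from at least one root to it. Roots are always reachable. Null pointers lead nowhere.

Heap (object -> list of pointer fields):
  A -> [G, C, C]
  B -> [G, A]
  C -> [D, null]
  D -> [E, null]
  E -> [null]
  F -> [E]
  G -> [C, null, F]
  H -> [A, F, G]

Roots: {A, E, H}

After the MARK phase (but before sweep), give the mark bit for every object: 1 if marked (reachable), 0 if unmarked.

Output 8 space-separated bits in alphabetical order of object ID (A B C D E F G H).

Roots: A E H
Mark A: refs=G C C, marked=A
Mark E: refs=null, marked=A E
Mark H: refs=A F G, marked=A E H
Mark G: refs=C null F, marked=A E G H
Mark C: refs=D null, marked=A C E G H
Mark F: refs=E, marked=A C E F G H
Mark D: refs=E null, marked=A C D E F G H
Unmarked (collected): B

Answer: 1 0 1 1 1 1 1 1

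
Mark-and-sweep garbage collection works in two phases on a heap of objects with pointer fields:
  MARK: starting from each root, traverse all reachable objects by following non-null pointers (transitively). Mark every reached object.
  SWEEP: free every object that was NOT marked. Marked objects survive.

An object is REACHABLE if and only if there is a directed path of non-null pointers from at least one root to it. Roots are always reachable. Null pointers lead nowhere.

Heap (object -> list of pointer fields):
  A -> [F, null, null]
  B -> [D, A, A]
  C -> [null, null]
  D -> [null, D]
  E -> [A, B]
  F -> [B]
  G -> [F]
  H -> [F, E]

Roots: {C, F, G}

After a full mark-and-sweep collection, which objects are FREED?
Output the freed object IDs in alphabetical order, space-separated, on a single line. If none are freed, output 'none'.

Roots: C F G
Mark C: refs=null null, marked=C
Mark F: refs=B, marked=C F
Mark G: refs=F, marked=C F G
Mark B: refs=D A A, marked=B C F G
Mark D: refs=null D, marked=B C D F G
Mark A: refs=F null null, marked=A B C D F G
Unmarked (collected): E H

Answer: E H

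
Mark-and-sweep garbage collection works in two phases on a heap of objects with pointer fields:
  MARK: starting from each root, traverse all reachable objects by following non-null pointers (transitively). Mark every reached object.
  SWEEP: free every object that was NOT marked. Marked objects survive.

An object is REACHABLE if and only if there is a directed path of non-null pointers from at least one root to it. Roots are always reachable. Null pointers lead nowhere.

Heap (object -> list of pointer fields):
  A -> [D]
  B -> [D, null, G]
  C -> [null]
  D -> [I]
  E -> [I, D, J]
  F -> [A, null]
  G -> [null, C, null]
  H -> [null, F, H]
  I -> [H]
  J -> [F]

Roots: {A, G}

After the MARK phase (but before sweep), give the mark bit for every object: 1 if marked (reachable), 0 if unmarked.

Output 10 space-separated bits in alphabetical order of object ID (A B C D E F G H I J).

Answer: 1 0 1 1 0 1 1 1 1 0

Derivation:
Roots: A G
Mark A: refs=D, marked=A
Mark G: refs=null C null, marked=A G
Mark D: refs=I, marked=A D G
Mark C: refs=null, marked=A C D G
Mark I: refs=H, marked=A C D G I
Mark H: refs=null F H, marked=A C D G H I
Mark F: refs=A null, marked=A C D F G H I
Unmarked (collected): B E J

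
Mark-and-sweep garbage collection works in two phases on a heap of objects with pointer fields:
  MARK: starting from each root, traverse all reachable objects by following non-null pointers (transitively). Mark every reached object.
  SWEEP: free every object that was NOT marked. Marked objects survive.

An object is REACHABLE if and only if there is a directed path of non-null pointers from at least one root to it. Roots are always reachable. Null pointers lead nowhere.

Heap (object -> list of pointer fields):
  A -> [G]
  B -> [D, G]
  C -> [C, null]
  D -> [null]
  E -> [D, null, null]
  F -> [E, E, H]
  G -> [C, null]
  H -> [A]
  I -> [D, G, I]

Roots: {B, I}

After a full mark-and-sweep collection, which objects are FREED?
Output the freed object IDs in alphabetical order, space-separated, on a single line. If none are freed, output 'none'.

Answer: A E F H

Derivation:
Roots: B I
Mark B: refs=D G, marked=B
Mark I: refs=D G I, marked=B I
Mark D: refs=null, marked=B D I
Mark G: refs=C null, marked=B D G I
Mark C: refs=C null, marked=B C D G I
Unmarked (collected): A E F H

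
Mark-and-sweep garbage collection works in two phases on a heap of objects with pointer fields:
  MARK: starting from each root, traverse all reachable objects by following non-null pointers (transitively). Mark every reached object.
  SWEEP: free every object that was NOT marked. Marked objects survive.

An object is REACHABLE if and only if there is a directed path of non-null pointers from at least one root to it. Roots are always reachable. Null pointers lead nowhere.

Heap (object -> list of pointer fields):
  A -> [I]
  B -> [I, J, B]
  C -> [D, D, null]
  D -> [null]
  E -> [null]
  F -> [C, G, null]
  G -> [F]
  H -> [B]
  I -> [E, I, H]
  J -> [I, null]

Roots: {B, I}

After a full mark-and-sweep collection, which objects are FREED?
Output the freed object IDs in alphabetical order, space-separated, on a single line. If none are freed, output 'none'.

Answer: A C D F G

Derivation:
Roots: B I
Mark B: refs=I J B, marked=B
Mark I: refs=E I H, marked=B I
Mark J: refs=I null, marked=B I J
Mark E: refs=null, marked=B E I J
Mark H: refs=B, marked=B E H I J
Unmarked (collected): A C D F G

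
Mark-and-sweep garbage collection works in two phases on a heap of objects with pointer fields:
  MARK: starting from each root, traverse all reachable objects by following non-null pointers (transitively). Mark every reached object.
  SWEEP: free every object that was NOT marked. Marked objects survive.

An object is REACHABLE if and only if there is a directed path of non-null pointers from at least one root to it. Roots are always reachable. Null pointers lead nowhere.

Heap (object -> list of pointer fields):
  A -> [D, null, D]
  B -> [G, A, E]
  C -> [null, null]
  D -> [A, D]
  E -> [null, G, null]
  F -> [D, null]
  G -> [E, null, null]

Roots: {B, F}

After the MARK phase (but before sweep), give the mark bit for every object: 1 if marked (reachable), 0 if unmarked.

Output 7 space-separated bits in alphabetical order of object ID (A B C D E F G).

Roots: B F
Mark B: refs=G A E, marked=B
Mark F: refs=D null, marked=B F
Mark G: refs=E null null, marked=B F G
Mark A: refs=D null D, marked=A B F G
Mark E: refs=null G null, marked=A B E F G
Mark D: refs=A D, marked=A B D E F G
Unmarked (collected): C

Answer: 1 1 0 1 1 1 1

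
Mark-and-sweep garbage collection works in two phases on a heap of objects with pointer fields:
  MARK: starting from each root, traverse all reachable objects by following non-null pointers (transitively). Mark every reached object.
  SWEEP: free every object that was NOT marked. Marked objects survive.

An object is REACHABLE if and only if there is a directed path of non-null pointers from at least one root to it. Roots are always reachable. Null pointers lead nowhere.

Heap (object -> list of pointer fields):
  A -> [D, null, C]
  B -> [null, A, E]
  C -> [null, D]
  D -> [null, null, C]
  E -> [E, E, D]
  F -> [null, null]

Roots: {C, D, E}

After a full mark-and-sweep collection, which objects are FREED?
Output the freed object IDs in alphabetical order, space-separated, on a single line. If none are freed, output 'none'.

Roots: C D E
Mark C: refs=null D, marked=C
Mark D: refs=null null C, marked=C D
Mark E: refs=E E D, marked=C D E
Unmarked (collected): A B F

Answer: A B F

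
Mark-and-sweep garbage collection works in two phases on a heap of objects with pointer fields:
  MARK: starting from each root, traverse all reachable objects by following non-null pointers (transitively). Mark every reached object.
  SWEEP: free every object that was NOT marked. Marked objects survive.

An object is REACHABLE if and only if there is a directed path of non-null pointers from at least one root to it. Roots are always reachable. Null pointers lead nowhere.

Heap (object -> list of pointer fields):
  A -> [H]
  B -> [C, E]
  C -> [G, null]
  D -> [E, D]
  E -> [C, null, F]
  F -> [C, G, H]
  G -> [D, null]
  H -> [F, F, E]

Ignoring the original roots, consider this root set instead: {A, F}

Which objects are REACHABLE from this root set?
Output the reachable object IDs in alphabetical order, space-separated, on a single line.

Roots: A F
Mark A: refs=H, marked=A
Mark F: refs=C G H, marked=A F
Mark H: refs=F F E, marked=A F H
Mark C: refs=G null, marked=A C F H
Mark G: refs=D null, marked=A C F G H
Mark E: refs=C null F, marked=A C E F G H
Mark D: refs=E D, marked=A C D E F G H
Unmarked (collected): B

Answer: A C D E F G H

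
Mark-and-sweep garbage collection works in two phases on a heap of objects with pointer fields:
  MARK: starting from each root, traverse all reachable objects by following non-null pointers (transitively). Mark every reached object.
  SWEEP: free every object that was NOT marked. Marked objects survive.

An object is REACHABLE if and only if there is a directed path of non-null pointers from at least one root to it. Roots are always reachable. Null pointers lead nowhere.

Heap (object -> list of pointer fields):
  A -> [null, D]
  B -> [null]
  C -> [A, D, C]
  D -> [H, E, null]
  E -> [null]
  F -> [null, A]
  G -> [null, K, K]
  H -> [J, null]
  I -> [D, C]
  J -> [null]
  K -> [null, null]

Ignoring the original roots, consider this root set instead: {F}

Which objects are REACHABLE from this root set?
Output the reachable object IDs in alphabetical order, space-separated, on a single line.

Roots: F
Mark F: refs=null A, marked=F
Mark A: refs=null D, marked=A F
Mark D: refs=H E null, marked=A D F
Mark H: refs=J null, marked=A D F H
Mark E: refs=null, marked=A D E F H
Mark J: refs=null, marked=A D E F H J
Unmarked (collected): B C G I K

Answer: A D E F H J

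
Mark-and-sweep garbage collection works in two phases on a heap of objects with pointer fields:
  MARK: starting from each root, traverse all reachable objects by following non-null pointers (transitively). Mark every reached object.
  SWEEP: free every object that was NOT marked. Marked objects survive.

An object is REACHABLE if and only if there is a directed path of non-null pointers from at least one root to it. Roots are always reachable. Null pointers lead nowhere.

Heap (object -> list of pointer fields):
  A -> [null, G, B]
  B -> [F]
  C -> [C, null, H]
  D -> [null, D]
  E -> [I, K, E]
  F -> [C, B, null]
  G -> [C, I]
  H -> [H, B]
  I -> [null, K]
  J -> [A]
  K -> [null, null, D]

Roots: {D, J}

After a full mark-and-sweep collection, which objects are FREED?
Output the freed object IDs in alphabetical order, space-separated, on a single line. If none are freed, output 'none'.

Answer: E

Derivation:
Roots: D J
Mark D: refs=null D, marked=D
Mark J: refs=A, marked=D J
Mark A: refs=null G B, marked=A D J
Mark G: refs=C I, marked=A D G J
Mark B: refs=F, marked=A B D G J
Mark C: refs=C null H, marked=A B C D G J
Mark I: refs=null K, marked=A B C D G I J
Mark F: refs=C B null, marked=A B C D F G I J
Mark H: refs=H B, marked=A B C D F G H I J
Mark K: refs=null null D, marked=A B C D F G H I J K
Unmarked (collected): E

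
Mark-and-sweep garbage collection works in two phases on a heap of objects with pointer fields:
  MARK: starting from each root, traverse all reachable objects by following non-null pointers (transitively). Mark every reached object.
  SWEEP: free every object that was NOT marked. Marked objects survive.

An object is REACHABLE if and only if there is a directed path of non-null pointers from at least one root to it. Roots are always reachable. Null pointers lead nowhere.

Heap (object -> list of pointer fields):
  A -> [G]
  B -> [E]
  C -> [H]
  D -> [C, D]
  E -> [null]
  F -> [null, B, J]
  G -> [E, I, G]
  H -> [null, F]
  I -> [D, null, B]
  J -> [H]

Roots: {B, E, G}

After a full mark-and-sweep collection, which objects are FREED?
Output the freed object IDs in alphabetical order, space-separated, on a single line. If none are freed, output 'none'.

Roots: B E G
Mark B: refs=E, marked=B
Mark E: refs=null, marked=B E
Mark G: refs=E I G, marked=B E G
Mark I: refs=D null B, marked=B E G I
Mark D: refs=C D, marked=B D E G I
Mark C: refs=H, marked=B C D E G I
Mark H: refs=null F, marked=B C D E G H I
Mark F: refs=null B J, marked=B C D E F G H I
Mark J: refs=H, marked=B C D E F G H I J
Unmarked (collected): A

Answer: A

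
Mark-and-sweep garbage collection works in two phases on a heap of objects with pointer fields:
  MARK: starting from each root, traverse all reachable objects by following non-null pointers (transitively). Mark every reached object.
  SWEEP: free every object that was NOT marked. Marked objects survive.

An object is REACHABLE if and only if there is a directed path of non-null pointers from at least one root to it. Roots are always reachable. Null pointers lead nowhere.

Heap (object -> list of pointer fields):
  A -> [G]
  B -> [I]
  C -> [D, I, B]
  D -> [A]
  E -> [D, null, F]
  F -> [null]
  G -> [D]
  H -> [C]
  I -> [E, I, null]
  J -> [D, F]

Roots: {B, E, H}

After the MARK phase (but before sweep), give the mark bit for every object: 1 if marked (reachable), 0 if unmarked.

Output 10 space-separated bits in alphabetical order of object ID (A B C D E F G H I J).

Answer: 1 1 1 1 1 1 1 1 1 0

Derivation:
Roots: B E H
Mark B: refs=I, marked=B
Mark E: refs=D null F, marked=B E
Mark H: refs=C, marked=B E H
Mark I: refs=E I null, marked=B E H I
Mark D: refs=A, marked=B D E H I
Mark F: refs=null, marked=B D E F H I
Mark C: refs=D I B, marked=B C D E F H I
Mark A: refs=G, marked=A B C D E F H I
Mark G: refs=D, marked=A B C D E F G H I
Unmarked (collected): J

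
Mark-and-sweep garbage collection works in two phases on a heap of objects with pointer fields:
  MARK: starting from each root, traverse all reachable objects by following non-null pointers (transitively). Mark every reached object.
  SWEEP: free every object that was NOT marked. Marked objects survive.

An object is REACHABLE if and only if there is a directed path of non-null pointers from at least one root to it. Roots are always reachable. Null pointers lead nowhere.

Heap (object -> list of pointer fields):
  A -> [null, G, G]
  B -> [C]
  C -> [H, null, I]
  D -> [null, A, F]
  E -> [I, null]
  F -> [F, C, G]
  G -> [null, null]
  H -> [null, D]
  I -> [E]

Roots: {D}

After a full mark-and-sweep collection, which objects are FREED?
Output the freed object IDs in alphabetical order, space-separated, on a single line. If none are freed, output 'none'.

Answer: B

Derivation:
Roots: D
Mark D: refs=null A F, marked=D
Mark A: refs=null G G, marked=A D
Mark F: refs=F C G, marked=A D F
Mark G: refs=null null, marked=A D F G
Mark C: refs=H null I, marked=A C D F G
Mark H: refs=null D, marked=A C D F G H
Mark I: refs=E, marked=A C D F G H I
Mark E: refs=I null, marked=A C D E F G H I
Unmarked (collected): B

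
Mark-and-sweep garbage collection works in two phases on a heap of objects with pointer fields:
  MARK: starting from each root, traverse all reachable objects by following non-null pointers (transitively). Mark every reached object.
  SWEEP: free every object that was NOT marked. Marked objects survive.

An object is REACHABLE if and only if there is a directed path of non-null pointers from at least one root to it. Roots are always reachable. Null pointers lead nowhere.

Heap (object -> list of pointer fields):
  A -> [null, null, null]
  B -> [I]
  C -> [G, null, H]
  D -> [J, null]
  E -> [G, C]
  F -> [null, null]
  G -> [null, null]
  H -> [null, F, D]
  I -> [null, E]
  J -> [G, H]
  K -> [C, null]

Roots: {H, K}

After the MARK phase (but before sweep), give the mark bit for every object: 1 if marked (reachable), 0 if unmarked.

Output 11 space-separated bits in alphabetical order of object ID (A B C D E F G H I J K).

Roots: H K
Mark H: refs=null F D, marked=H
Mark K: refs=C null, marked=H K
Mark F: refs=null null, marked=F H K
Mark D: refs=J null, marked=D F H K
Mark C: refs=G null H, marked=C D F H K
Mark J: refs=G H, marked=C D F H J K
Mark G: refs=null null, marked=C D F G H J K
Unmarked (collected): A B E I

Answer: 0 0 1 1 0 1 1 1 0 1 1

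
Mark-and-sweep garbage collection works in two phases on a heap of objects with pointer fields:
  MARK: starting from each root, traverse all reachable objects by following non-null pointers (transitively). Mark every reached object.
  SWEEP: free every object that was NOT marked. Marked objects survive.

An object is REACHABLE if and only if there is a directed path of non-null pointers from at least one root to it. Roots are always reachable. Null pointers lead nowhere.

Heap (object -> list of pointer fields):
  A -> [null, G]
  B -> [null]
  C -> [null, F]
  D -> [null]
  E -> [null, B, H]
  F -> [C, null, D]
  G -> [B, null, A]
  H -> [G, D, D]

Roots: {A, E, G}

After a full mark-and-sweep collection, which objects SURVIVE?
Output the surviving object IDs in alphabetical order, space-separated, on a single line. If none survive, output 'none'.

Roots: A E G
Mark A: refs=null G, marked=A
Mark E: refs=null B H, marked=A E
Mark G: refs=B null A, marked=A E G
Mark B: refs=null, marked=A B E G
Mark H: refs=G D D, marked=A B E G H
Mark D: refs=null, marked=A B D E G H
Unmarked (collected): C F

Answer: A B D E G H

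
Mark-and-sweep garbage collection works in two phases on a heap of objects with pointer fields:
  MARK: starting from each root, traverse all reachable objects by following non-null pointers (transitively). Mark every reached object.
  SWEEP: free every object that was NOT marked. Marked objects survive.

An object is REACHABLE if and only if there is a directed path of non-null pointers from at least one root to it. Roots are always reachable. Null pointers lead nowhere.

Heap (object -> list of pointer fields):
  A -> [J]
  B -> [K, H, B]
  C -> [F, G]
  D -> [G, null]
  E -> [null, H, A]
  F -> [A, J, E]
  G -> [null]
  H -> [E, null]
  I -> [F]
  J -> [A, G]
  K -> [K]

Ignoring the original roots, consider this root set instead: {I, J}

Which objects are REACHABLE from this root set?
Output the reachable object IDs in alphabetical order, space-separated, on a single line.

Roots: I J
Mark I: refs=F, marked=I
Mark J: refs=A G, marked=I J
Mark F: refs=A J E, marked=F I J
Mark A: refs=J, marked=A F I J
Mark G: refs=null, marked=A F G I J
Mark E: refs=null H A, marked=A E F G I J
Mark H: refs=E null, marked=A E F G H I J
Unmarked (collected): B C D K

Answer: A E F G H I J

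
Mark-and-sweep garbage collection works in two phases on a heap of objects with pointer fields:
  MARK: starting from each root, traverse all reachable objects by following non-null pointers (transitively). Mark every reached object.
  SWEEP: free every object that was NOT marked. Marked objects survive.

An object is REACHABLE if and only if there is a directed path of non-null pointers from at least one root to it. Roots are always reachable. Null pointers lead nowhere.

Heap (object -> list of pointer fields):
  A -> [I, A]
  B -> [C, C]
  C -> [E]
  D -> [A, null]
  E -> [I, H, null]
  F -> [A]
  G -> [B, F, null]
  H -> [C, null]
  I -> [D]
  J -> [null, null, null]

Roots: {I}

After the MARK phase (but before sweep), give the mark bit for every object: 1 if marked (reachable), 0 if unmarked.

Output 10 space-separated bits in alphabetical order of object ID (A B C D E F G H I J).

Answer: 1 0 0 1 0 0 0 0 1 0

Derivation:
Roots: I
Mark I: refs=D, marked=I
Mark D: refs=A null, marked=D I
Mark A: refs=I A, marked=A D I
Unmarked (collected): B C E F G H J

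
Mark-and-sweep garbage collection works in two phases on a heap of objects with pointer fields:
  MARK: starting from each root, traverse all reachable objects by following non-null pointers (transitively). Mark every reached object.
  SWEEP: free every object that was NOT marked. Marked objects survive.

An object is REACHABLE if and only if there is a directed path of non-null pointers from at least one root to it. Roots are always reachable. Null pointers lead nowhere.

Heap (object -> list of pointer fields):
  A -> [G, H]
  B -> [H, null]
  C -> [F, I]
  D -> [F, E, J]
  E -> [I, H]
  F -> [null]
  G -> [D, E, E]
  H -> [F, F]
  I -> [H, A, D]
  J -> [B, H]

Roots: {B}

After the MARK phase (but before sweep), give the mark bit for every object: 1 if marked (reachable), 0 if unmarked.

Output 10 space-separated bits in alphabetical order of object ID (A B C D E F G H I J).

Roots: B
Mark B: refs=H null, marked=B
Mark H: refs=F F, marked=B H
Mark F: refs=null, marked=B F H
Unmarked (collected): A C D E G I J

Answer: 0 1 0 0 0 1 0 1 0 0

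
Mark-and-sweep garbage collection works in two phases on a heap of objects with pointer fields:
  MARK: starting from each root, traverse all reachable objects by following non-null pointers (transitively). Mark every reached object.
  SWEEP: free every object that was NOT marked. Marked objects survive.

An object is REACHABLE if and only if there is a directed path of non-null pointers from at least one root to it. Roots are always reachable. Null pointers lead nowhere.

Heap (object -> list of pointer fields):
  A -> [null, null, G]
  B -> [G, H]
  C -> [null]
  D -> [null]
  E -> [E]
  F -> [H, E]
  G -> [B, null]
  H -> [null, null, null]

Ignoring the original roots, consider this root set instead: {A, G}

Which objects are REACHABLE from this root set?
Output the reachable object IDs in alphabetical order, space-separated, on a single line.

Answer: A B G H

Derivation:
Roots: A G
Mark A: refs=null null G, marked=A
Mark G: refs=B null, marked=A G
Mark B: refs=G H, marked=A B G
Mark H: refs=null null null, marked=A B G H
Unmarked (collected): C D E F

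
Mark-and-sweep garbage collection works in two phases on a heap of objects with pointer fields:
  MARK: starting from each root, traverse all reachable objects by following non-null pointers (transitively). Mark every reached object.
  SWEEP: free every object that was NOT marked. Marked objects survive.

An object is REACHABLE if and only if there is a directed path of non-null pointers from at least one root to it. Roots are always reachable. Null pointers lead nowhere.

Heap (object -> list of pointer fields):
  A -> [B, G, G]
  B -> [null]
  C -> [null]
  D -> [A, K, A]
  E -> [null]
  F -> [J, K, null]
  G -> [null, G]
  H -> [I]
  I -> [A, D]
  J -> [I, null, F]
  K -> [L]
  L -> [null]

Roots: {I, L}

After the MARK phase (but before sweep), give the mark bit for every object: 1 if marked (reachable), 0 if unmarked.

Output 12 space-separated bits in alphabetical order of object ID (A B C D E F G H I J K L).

Answer: 1 1 0 1 0 0 1 0 1 0 1 1

Derivation:
Roots: I L
Mark I: refs=A D, marked=I
Mark L: refs=null, marked=I L
Mark A: refs=B G G, marked=A I L
Mark D: refs=A K A, marked=A D I L
Mark B: refs=null, marked=A B D I L
Mark G: refs=null G, marked=A B D G I L
Mark K: refs=L, marked=A B D G I K L
Unmarked (collected): C E F H J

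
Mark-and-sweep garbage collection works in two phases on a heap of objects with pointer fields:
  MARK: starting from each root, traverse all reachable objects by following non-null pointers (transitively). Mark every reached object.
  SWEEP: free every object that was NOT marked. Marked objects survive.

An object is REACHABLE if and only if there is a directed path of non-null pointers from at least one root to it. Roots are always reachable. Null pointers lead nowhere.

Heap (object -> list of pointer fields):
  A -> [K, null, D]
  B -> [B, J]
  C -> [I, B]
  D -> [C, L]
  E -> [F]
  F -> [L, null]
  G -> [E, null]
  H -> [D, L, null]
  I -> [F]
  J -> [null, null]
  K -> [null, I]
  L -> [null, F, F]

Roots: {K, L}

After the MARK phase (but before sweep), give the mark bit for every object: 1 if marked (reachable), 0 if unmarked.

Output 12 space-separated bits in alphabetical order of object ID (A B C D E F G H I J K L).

Answer: 0 0 0 0 0 1 0 0 1 0 1 1

Derivation:
Roots: K L
Mark K: refs=null I, marked=K
Mark L: refs=null F F, marked=K L
Mark I: refs=F, marked=I K L
Mark F: refs=L null, marked=F I K L
Unmarked (collected): A B C D E G H J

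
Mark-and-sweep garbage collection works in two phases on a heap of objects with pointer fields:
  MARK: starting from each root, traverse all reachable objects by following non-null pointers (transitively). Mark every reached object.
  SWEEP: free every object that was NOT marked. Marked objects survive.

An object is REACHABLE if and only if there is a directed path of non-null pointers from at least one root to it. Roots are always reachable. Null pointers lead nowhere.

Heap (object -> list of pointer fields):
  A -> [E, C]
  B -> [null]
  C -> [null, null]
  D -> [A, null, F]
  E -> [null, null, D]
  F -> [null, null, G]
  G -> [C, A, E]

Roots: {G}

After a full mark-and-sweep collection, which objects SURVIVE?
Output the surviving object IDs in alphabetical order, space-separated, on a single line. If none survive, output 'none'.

Roots: G
Mark G: refs=C A E, marked=G
Mark C: refs=null null, marked=C G
Mark A: refs=E C, marked=A C G
Mark E: refs=null null D, marked=A C E G
Mark D: refs=A null F, marked=A C D E G
Mark F: refs=null null G, marked=A C D E F G
Unmarked (collected): B

Answer: A C D E F G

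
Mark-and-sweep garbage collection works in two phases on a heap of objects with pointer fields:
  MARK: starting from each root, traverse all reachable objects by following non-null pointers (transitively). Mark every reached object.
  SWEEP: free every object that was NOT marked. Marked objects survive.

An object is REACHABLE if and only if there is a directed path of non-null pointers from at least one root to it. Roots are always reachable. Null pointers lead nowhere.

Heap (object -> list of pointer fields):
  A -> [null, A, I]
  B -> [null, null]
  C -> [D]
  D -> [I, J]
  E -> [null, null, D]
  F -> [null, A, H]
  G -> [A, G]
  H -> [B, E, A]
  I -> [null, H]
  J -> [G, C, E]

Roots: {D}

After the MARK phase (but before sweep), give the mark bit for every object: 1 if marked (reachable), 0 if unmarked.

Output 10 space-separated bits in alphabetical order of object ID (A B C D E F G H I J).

Answer: 1 1 1 1 1 0 1 1 1 1

Derivation:
Roots: D
Mark D: refs=I J, marked=D
Mark I: refs=null H, marked=D I
Mark J: refs=G C E, marked=D I J
Mark H: refs=B E A, marked=D H I J
Mark G: refs=A G, marked=D G H I J
Mark C: refs=D, marked=C D G H I J
Mark E: refs=null null D, marked=C D E G H I J
Mark B: refs=null null, marked=B C D E G H I J
Mark A: refs=null A I, marked=A B C D E G H I J
Unmarked (collected): F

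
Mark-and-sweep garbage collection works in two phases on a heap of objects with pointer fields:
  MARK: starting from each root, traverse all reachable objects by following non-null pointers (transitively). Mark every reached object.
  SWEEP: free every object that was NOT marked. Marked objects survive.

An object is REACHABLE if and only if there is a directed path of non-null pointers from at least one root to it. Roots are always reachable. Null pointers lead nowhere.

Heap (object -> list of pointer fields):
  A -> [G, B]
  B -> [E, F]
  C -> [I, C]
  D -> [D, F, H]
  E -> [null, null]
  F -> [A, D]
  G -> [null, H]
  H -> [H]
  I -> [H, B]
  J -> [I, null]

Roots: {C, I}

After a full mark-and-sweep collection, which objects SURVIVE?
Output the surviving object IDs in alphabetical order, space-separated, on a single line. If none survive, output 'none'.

Roots: C I
Mark C: refs=I C, marked=C
Mark I: refs=H B, marked=C I
Mark H: refs=H, marked=C H I
Mark B: refs=E F, marked=B C H I
Mark E: refs=null null, marked=B C E H I
Mark F: refs=A D, marked=B C E F H I
Mark A: refs=G B, marked=A B C E F H I
Mark D: refs=D F H, marked=A B C D E F H I
Mark G: refs=null H, marked=A B C D E F G H I
Unmarked (collected): J

Answer: A B C D E F G H I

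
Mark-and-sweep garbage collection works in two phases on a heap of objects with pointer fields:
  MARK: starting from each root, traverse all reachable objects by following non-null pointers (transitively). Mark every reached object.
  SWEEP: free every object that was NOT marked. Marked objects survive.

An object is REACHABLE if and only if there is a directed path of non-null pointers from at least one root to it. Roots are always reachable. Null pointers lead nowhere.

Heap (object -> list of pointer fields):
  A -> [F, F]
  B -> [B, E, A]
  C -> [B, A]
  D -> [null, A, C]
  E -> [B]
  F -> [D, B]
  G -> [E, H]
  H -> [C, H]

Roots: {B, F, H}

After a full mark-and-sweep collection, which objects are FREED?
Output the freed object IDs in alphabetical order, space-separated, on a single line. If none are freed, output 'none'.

Answer: G

Derivation:
Roots: B F H
Mark B: refs=B E A, marked=B
Mark F: refs=D B, marked=B F
Mark H: refs=C H, marked=B F H
Mark E: refs=B, marked=B E F H
Mark A: refs=F F, marked=A B E F H
Mark D: refs=null A C, marked=A B D E F H
Mark C: refs=B A, marked=A B C D E F H
Unmarked (collected): G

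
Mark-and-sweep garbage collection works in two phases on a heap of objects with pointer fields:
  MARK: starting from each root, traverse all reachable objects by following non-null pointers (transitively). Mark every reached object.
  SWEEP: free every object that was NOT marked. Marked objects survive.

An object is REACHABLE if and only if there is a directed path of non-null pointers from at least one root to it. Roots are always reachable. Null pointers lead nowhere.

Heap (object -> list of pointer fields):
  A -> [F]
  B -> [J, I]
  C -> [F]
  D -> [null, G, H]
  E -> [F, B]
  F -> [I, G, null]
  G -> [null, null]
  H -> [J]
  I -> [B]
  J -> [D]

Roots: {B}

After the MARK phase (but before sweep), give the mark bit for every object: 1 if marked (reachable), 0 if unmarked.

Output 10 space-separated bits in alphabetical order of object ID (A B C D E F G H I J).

Answer: 0 1 0 1 0 0 1 1 1 1

Derivation:
Roots: B
Mark B: refs=J I, marked=B
Mark J: refs=D, marked=B J
Mark I: refs=B, marked=B I J
Mark D: refs=null G H, marked=B D I J
Mark G: refs=null null, marked=B D G I J
Mark H: refs=J, marked=B D G H I J
Unmarked (collected): A C E F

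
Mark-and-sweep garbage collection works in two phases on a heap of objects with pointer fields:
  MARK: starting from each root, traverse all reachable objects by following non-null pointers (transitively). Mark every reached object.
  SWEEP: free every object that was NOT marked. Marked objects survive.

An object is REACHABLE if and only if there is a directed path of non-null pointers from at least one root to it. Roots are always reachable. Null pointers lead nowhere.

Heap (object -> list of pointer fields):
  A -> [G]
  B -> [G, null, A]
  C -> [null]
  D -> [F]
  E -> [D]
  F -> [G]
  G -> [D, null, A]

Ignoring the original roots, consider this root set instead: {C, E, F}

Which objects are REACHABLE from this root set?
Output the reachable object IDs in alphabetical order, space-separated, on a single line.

Answer: A C D E F G

Derivation:
Roots: C E F
Mark C: refs=null, marked=C
Mark E: refs=D, marked=C E
Mark F: refs=G, marked=C E F
Mark D: refs=F, marked=C D E F
Mark G: refs=D null A, marked=C D E F G
Mark A: refs=G, marked=A C D E F G
Unmarked (collected): B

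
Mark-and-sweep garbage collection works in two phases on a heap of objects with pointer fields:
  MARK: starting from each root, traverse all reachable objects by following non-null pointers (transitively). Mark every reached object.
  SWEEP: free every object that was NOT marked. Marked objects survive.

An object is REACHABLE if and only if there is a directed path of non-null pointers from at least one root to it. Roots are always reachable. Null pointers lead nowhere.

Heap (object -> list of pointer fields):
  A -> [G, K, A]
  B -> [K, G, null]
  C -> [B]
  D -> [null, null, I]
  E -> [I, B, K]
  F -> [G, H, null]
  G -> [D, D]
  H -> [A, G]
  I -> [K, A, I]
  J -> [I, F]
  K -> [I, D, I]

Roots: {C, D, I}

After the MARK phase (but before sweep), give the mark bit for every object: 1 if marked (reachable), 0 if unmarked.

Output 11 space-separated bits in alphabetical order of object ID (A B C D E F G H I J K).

Answer: 1 1 1 1 0 0 1 0 1 0 1

Derivation:
Roots: C D I
Mark C: refs=B, marked=C
Mark D: refs=null null I, marked=C D
Mark I: refs=K A I, marked=C D I
Mark B: refs=K G null, marked=B C D I
Mark K: refs=I D I, marked=B C D I K
Mark A: refs=G K A, marked=A B C D I K
Mark G: refs=D D, marked=A B C D G I K
Unmarked (collected): E F H J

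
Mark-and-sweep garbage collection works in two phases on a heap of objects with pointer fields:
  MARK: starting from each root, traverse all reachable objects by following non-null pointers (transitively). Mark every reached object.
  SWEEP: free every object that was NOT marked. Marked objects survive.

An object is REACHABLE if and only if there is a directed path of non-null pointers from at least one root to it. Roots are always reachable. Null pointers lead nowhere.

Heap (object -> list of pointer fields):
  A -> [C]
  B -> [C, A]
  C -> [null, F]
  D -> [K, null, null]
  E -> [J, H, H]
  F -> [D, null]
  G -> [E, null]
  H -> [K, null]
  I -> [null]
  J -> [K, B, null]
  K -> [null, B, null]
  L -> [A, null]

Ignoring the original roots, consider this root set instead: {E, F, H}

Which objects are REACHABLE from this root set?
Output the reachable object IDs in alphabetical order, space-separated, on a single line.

Roots: E F H
Mark E: refs=J H H, marked=E
Mark F: refs=D null, marked=E F
Mark H: refs=K null, marked=E F H
Mark J: refs=K B null, marked=E F H J
Mark D: refs=K null null, marked=D E F H J
Mark K: refs=null B null, marked=D E F H J K
Mark B: refs=C A, marked=B D E F H J K
Mark C: refs=null F, marked=B C D E F H J K
Mark A: refs=C, marked=A B C D E F H J K
Unmarked (collected): G I L

Answer: A B C D E F H J K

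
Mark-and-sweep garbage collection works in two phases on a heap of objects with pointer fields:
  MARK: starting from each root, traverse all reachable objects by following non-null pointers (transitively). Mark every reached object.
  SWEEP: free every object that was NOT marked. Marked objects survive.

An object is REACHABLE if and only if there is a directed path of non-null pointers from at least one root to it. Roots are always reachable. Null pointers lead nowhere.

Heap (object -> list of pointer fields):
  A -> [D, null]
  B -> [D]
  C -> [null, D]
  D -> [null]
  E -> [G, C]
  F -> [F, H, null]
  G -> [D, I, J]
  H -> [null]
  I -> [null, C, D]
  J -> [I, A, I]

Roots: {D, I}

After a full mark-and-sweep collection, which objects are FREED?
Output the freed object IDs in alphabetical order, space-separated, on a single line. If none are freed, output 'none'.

Roots: D I
Mark D: refs=null, marked=D
Mark I: refs=null C D, marked=D I
Mark C: refs=null D, marked=C D I
Unmarked (collected): A B E F G H J

Answer: A B E F G H J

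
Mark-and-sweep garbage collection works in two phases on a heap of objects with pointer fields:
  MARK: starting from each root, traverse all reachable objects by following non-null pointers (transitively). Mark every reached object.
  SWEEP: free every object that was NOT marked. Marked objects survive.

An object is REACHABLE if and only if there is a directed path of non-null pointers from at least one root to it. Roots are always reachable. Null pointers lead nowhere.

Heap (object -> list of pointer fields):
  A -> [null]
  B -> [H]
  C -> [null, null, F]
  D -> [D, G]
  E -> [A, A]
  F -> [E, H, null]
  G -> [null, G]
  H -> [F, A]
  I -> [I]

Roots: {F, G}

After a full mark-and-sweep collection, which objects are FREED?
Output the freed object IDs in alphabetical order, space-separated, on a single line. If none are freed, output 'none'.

Answer: B C D I

Derivation:
Roots: F G
Mark F: refs=E H null, marked=F
Mark G: refs=null G, marked=F G
Mark E: refs=A A, marked=E F G
Mark H: refs=F A, marked=E F G H
Mark A: refs=null, marked=A E F G H
Unmarked (collected): B C D I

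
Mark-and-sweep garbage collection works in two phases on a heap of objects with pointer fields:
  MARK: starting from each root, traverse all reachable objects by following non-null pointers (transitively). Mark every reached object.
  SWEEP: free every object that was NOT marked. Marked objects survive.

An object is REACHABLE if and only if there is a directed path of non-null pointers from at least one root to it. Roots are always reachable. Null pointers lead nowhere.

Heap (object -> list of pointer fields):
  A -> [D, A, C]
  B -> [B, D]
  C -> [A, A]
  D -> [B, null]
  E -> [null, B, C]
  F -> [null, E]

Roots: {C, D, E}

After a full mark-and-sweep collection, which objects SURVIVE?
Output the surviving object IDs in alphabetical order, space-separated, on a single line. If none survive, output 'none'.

Answer: A B C D E

Derivation:
Roots: C D E
Mark C: refs=A A, marked=C
Mark D: refs=B null, marked=C D
Mark E: refs=null B C, marked=C D E
Mark A: refs=D A C, marked=A C D E
Mark B: refs=B D, marked=A B C D E
Unmarked (collected): F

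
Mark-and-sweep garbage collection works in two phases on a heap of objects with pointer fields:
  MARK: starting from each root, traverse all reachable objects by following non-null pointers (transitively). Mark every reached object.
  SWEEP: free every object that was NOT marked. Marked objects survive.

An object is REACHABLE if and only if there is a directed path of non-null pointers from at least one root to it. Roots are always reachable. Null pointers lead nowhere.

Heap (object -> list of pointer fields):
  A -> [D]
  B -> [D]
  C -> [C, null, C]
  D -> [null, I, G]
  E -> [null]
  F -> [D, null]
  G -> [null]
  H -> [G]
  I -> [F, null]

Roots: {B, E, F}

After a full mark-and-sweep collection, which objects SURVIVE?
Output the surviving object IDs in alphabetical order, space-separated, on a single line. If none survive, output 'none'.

Answer: B D E F G I

Derivation:
Roots: B E F
Mark B: refs=D, marked=B
Mark E: refs=null, marked=B E
Mark F: refs=D null, marked=B E F
Mark D: refs=null I G, marked=B D E F
Mark I: refs=F null, marked=B D E F I
Mark G: refs=null, marked=B D E F G I
Unmarked (collected): A C H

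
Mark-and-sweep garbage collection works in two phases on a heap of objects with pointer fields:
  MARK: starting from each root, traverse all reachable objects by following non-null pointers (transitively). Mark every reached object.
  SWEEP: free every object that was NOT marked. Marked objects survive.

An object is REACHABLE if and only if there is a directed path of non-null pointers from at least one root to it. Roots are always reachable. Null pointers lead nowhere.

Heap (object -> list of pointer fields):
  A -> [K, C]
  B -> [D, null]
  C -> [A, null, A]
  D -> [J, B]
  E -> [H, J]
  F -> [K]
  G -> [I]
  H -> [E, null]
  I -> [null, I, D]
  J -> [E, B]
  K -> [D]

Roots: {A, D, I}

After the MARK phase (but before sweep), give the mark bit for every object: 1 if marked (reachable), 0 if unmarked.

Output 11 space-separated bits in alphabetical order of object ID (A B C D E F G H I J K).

Roots: A D I
Mark A: refs=K C, marked=A
Mark D: refs=J B, marked=A D
Mark I: refs=null I D, marked=A D I
Mark K: refs=D, marked=A D I K
Mark C: refs=A null A, marked=A C D I K
Mark J: refs=E B, marked=A C D I J K
Mark B: refs=D null, marked=A B C D I J K
Mark E: refs=H J, marked=A B C D E I J K
Mark H: refs=E null, marked=A B C D E H I J K
Unmarked (collected): F G

Answer: 1 1 1 1 1 0 0 1 1 1 1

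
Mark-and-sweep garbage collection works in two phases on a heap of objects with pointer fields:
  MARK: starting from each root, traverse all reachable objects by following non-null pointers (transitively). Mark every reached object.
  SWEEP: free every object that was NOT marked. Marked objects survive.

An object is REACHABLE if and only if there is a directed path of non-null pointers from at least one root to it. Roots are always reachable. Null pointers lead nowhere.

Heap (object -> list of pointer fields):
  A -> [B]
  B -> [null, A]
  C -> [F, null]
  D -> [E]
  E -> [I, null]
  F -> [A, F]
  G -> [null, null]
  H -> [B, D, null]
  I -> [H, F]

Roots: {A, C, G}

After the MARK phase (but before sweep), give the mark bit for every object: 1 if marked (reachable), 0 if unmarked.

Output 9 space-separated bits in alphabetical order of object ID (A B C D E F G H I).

Answer: 1 1 1 0 0 1 1 0 0

Derivation:
Roots: A C G
Mark A: refs=B, marked=A
Mark C: refs=F null, marked=A C
Mark G: refs=null null, marked=A C G
Mark B: refs=null A, marked=A B C G
Mark F: refs=A F, marked=A B C F G
Unmarked (collected): D E H I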